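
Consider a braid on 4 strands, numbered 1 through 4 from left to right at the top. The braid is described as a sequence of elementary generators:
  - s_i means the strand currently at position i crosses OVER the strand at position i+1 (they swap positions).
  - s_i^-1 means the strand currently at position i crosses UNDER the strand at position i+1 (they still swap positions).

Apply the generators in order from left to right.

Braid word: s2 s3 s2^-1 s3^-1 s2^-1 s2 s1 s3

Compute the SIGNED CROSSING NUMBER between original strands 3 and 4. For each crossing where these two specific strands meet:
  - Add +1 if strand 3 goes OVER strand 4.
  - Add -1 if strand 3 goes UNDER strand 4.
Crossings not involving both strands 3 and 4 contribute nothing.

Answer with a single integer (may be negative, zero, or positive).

Gen 1: crossing 2x3. Both 3&4? no. Sum: 0
Gen 2: crossing 2x4. Both 3&4? no. Sum: 0
Gen 3: 3 under 4. Both 3&4? yes. Contrib: -1. Sum: -1
Gen 4: crossing 3x2. Both 3&4? no. Sum: -1
Gen 5: crossing 4x2. Both 3&4? no. Sum: -1
Gen 6: crossing 2x4. Both 3&4? no. Sum: -1
Gen 7: crossing 1x4. Both 3&4? no. Sum: -1
Gen 8: crossing 2x3. Both 3&4? no. Sum: -1

Answer: -1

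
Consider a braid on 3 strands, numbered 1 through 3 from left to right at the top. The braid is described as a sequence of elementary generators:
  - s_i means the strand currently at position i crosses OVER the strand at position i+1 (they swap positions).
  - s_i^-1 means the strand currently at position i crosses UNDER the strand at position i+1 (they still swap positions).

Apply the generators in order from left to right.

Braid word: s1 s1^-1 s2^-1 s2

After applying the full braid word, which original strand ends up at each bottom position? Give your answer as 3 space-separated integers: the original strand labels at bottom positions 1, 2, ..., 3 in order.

Gen 1 (s1): strand 1 crosses over strand 2. Perm now: [2 1 3]
Gen 2 (s1^-1): strand 2 crosses under strand 1. Perm now: [1 2 3]
Gen 3 (s2^-1): strand 2 crosses under strand 3. Perm now: [1 3 2]
Gen 4 (s2): strand 3 crosses over strand 2. Perm now: [1 2 3]

Answer: 1 2 3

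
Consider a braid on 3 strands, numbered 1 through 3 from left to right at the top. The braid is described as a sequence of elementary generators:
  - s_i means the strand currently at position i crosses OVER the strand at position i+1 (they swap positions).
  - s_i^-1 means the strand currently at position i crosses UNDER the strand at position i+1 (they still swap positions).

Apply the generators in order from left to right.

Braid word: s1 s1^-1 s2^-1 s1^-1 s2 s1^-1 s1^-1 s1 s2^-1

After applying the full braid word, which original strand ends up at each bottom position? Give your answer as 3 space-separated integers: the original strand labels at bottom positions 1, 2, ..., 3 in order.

Answer: 2 1 3

Derivation:
Gen 1 (s1): strand 1 crosses over strand 2. Perm now: [2 1 3]
Gen 2 (s1^-1): strand 2 crosses under strand 1. Perm now: [1 2 3]
Gen 3 (s2^-1): strand 2 crosses under strand 3. Perm now: [1 3 2]
Gen 4 (s1^-1): strand 1 crosses under strand 3. Perm now: [3 1 2]
Gen 5 (s2): strand 1 crosses over strand 2. Perm now: [3 2 1]
Gen 6 (s1^-1): strand 3 crosses under strand 2. Perm now: [2 3 1]
Gen 7 (s1^-1): strand 2 crosses under strand 3. Perm now: [3 2 1]
Gen 8 (s1): strand 3 crosses over strand 2. Perm now: [2 3 1]
Gen 9 (s2^-1): strand 3 crosses under strand 1. Perm now: [2 1 3]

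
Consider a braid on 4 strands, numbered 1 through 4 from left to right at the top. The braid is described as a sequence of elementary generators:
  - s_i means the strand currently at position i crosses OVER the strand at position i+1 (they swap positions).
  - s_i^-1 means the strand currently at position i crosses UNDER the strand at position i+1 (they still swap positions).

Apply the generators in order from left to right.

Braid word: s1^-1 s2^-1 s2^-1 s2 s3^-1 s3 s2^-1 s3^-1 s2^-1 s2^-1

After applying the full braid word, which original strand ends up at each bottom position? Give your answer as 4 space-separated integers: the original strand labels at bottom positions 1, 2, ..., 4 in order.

Gen 1 (s1^-1): strand 1 crosses under strand 2. Perm now: [2 1 3 4]
Gen 2 (s2^-1): strand 1 crosses under strand 3. Perm now: [2 3 1 4]
Gen 3 (s2^-1): strand 3 crosses under strand 1. Perm now: [2 1 3 4]
Gen 4 (s2): strand 1 crosses over strand 3. Perm now: [2 3 1 4]
Gen 5 (s3^-1): strand 1 crosses under strand 4. Perm now: [2 3 4 1]
Gen 6 (s3): strand 4 crosses over strand 1. Perm now: [2 3 1 4]
Gen 7 (s2^-1): strand 3 crosses under strand 1. Perm now: [2 1 3 4]
Gen 8 (s3^-1): strand 3 crosses under strand 4. Perm now: [2 1 4 3]
Gen 9 (s2^-1): strand 1 crosses under strand 4. Perm now: [2 4 1 3]
Gen 10 (s2^-1): strand 4 crosses under strand 1. Perm now: [2 1 4 3]

Answer: 2 1 4 3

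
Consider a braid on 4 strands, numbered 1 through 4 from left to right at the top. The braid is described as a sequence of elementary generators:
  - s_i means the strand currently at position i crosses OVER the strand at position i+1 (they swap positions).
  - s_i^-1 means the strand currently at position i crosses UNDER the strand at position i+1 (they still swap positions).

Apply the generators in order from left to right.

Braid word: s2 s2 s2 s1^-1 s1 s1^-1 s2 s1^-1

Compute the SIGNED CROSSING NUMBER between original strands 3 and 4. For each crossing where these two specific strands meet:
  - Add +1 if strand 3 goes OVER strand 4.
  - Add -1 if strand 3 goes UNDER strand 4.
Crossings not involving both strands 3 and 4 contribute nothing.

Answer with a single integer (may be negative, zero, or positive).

Answer: 0

Derivation:
Gen 1: crossing 2x3. Both 3&4? no. Sum: 0
Gen 2: crossing 3x2. Both 3&4? no. Sum: 0
Gen 3: crossing 2x3. Both 3&4? no. Sum: 0
Gen 4: crossing 1x3. Both 3&4? no. Sum: 0
Gen 5: crossing 3x1. Both 3&4? no. Sum: 0
Gen 6: crossing 1x3. Both 3&4? no. Sum: 0
Gen 7: crossing 1x2. Both 3&4? no. Sum: 0
Gen 8: crossing 3x2. Both 3&4? no. Sum: 0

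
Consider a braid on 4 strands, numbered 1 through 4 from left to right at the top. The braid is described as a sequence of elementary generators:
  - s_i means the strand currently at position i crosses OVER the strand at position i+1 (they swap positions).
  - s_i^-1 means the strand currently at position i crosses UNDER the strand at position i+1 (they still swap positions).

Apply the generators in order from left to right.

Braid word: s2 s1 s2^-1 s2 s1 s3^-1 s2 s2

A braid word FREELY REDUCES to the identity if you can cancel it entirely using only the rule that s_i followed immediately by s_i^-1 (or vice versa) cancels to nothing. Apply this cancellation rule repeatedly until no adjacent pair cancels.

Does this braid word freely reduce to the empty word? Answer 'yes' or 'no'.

Gen 1 (s2): push. Stack: [s2]
Gen 2 (s1): push. Stack: [s2 s1]
Gen 3 (s2^-1): push. Stack: [s2 s1 s2^-1]
Gen 4 (s2): cancels prior s2^-1. Stack: [s2 s1]
Gen 5 (s1): push. Stack: [s2 s1 s1]
Gen 6 (s3^-1): push. Stack: [s2 s1 s1 s3^-1]
Gen 7 (s2): push. Stack: [s2 s1 s1 s3^-1 s2]
Gen 8 (s2): push. Stack: [s2 s1 s1 s3^-1 s2 s2]
Reduced word: s2 s1 s1 s3^-1 s2 s2

Answer: no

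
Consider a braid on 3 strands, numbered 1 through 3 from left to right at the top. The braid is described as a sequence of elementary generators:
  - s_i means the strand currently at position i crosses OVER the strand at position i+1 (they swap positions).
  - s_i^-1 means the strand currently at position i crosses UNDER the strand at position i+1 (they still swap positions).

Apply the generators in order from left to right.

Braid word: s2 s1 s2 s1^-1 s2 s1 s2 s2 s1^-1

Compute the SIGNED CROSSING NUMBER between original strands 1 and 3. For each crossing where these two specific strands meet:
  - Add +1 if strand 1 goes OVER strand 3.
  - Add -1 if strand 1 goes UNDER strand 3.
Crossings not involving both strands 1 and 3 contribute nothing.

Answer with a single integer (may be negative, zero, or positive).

Gen 1: crossing 2x3. Both 1&3? no. Sum: 0
Gen 2: 1 over 3. Both 1&3? yes. Contrib: +1. Sum: 1
Gen 3: crossing 1x2. Both 1&3? no. Sum: 1
Gen 4: crossing 3x2. Both 1&3? no. Sum: 1
Gen 5: 3 over 1. Both 1&3? yes. Contrib: -1. Sum: 0
Gen 6: crossing 2x1. Both 1&3? no. Sum: 0
Gen 7: crossing 2x3. Both 1&3? no. Sum: 0
Gen 8: crossing 3x2. Both 1&3? no. Sum: 0
Gen 9: crossing 1x2. Both 1&3? no. Sum: 0

Answer: 0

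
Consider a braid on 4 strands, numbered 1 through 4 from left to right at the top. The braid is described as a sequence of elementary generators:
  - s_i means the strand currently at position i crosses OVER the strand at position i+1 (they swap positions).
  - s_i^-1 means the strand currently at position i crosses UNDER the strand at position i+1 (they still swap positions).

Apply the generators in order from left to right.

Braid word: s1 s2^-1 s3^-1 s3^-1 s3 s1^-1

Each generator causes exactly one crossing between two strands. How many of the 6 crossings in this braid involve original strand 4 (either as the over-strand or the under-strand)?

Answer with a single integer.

Gen 1: crossing 1x2. Involves strand 4? no. Count so far: 0
Gen 2: crossing 1x3. Involves strand 4? no. Count so far: 0
Gen 3: crossing 1x4. Involves strand 4? yes. Count so far: 1
Gen 4: crossing 4x1. Involves strand 4? yes. Count so far: 2
Gen 5: crossing 1x4. Involves strand 4? yes. Count so far: 3
Gen 6: crossing 2x3. Involves strand 4? no. Count so far: 3

Answer: 3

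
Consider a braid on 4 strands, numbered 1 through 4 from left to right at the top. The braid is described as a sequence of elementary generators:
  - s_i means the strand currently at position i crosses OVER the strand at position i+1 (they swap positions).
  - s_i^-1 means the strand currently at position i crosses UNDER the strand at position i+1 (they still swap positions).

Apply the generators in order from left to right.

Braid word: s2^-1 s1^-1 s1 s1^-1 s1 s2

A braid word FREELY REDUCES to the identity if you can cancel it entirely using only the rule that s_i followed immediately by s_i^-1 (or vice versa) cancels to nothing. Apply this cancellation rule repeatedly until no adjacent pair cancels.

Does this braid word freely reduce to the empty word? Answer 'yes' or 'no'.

Answer: yes

Derivation:
Gen 1 (s2^-1): push. Stack: [s2^-1]
Gen 2 (s1^-1): push. Stack: [s2^-1 s1^-1]
Gen 3 (s1): cancels prior s1^-1. Stack: [s2^-1]
Gen 4 (s1^-1): push. Stack: [s2^-1 s1^-1]
Gen 5 (s1): cancels prior s1^-1. Stack: [s2^-1]
Gen 6 (s2): cancels prior s2^-1. Stack: []
Reduced word: (empty)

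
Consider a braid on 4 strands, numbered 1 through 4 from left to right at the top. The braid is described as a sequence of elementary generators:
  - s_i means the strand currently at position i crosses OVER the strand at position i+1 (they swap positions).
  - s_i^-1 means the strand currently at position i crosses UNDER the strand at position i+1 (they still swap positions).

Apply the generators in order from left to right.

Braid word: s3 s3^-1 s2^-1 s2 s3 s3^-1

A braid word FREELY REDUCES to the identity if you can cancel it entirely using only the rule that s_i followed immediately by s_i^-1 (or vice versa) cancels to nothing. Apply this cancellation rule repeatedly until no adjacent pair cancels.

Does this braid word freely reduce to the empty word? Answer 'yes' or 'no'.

Gen 1 (s3): push. Stack: [s3]
Gen 2 (s3^-1): cancels prior s3. Stack: []
Gen 3 (s2^-1): push. Stack: [s2^-1]
Gen 4 (s2): cancels prior s2^-1. Stack: []
Gen 5 (s3): push. Stack: [s3]
Gen 6 (s3^-1): cancels prior s3. Stack: []
Reduced word: (empty)

Answer: yes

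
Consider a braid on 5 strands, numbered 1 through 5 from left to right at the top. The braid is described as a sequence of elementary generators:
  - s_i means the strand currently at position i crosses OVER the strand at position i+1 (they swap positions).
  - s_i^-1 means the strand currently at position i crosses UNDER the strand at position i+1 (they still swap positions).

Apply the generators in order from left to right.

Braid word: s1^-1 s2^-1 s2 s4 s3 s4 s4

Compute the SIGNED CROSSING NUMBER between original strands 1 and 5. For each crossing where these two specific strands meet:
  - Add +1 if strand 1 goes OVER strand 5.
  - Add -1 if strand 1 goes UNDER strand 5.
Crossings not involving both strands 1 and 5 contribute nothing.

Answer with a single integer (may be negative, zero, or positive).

Gen 1: crossing 1x2. Both 1&5? no. Sum: 0
Gen 2: crossing 1x3. Both 1&5? no. Sum: 0
Gen 3: crossing 3x1. Both 1&5? no. Sum: 0
Gen 4: crossing 4x5. Both 1&5? no. Sum: 0
Gen 5: crossing 3x5. Both 1&5? no. Sum: 0
Gen 6: crossing 3x4. Both 1&5? no. Sum: 0
Gen 7: crossing 4x3. Both 1&5? no. Sum: 0

Answer: 0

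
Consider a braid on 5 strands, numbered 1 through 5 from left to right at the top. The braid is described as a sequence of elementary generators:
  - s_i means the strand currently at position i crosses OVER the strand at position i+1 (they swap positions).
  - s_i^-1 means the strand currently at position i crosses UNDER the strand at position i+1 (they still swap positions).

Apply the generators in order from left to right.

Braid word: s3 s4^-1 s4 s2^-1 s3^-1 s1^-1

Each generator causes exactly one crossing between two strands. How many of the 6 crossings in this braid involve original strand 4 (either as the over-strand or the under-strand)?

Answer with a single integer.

Gen 1: crossing 3x4. Involves strand 4? yes. Count so far: 1
Gen 2: crossing 3x5. Involves strand 4? no. Count so far: 1
Gen 3: crossing 5x3. Involves strand 4? no. Count so far: 1
Gen 4: crossing 2x4. Involves strand 4? yes. Count so far: 2
Gen 5: crossing 2x3. Involves strand 4? no. Count so far: 2
Gen 6: crossing 1x4. Involves strand 4? yes. Count so far: 3

Answer: 3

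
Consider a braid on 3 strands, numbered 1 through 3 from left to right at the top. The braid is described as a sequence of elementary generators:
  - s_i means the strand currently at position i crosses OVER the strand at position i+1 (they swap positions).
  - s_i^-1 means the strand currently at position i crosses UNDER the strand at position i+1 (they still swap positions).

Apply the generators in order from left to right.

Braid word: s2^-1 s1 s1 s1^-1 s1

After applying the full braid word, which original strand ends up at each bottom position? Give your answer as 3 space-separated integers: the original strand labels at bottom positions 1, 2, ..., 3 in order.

Gen 1 (s2^-1): strand 2 crosses under strand 3. Perm now: [1 3 2]
Gen 2 (s1): strand 1 crosses over strand 3. Perm now: [3 1 2]
Gen 3 (s1): strand 3 crosses over strand 1. Perm now: [1 3 2]
Gen 4 (s1^-1): strand 1 crosses under strand 3. Perm now: [3 1 2]
Gen 5 (s1): strand 3 crosses over strand 1. Perm now: [1 3 2]

Answer: 1 3 2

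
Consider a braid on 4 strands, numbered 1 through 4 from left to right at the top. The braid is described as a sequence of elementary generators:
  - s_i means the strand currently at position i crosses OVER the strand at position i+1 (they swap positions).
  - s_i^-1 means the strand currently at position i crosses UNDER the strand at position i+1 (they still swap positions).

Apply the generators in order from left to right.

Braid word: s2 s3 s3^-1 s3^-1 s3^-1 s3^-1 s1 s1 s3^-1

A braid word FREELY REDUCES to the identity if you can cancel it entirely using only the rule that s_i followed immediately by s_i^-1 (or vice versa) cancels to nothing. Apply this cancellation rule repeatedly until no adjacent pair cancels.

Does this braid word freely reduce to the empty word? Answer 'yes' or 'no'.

Gen 1 (s2): push. Stack: [s2]
Gen 2 (s3): push. Stack: [s2 s3]
Gen 3 (s3^-1): cancels prior s3. Stack: [s2]
Gen 4 (s3^-1): push. Stack: [s2 s3^-1]
Gen 5 (s3^-1): push. Stack: [s2 s3^-1 s3^-1]
Gen 6 (s3^-1): push. Stack: [s2 s3^-1 s3^-1 s3^-1]
Gen 7 (s1): push. Stack: [s2 s3^-1 s3^-1 s3^-1 s1]
Gen 8 (s1): push. Stack: [s2 s3^-1 s3^-1 s3^-1 s1 s1]
Gen 9 (s3^-1): push. Stack: [s2 s3^-1 s3^-1 s3^-1 s1 s1 s3^-1]
Reduced word: s2 s3^-1 s3^-1 s3^-1 s1 s1 s3^-1

Answer: no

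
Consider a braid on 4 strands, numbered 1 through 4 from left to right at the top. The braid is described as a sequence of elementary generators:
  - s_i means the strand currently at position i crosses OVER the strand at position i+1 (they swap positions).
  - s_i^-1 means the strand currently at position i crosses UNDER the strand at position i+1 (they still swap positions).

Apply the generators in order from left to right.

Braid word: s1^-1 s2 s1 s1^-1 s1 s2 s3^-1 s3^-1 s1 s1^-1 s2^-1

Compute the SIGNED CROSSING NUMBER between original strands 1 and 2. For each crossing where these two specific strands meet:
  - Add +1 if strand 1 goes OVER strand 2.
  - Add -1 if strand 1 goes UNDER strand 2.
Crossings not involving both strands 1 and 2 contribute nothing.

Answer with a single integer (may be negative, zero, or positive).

Gen 1: 1 under 2. Both 1&2? yes. Contrib: -1. Sum: -1
Gen 2: crossing 1x3. Both 1&2? no. Sum: -1
Gen 3: crossing 2x3. Both 1&2? no. Sum: -1
Gen 4: crossing 3x2. Both 1&2? no. Sum: -1
Gen 5: crossing 2x3. Both 1&2? no. Sum: -1
Gen 6: 2 over 1. Both 1&2? yes. Contrib: -1. Sum: -2
Gen 7: crossing 2x4. Both 1&2? no. Sum: -2
Gen 8: crossing 4x2. Both 1&2? no. Sum: -2
Gen 9: crossing 3x1. Both 1&2? no. Sum: -2
Gen 10: crossing 1x3. Both 1&2? no. Sum: -2
Gen 11: 1 under 2. Both 1&2? yes. Contrib: -1. Sum: -3

Answer: -3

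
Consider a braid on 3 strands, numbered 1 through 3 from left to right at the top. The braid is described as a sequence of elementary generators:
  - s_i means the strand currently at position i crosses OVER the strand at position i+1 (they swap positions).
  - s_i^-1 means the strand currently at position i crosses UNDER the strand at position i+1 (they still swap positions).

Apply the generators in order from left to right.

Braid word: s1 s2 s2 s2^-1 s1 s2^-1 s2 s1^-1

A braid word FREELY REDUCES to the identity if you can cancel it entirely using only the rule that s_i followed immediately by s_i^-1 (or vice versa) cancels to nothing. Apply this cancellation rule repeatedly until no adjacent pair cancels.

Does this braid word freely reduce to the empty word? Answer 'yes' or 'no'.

Answer: no

Derivation:
Gen 1 (s1): push. Stack: [s1]
Gen 2 (s2): push. Stack: [s1 s2]
Gen 3 (s2): push. Stack: [s1 s2 s2]
Gen 4 (s2^-1): cancels prior s2. Stack: [s1 s2]
Gen 5 (s1): push. Stack: [s1 s2 s1]
Gen 6 (s2^-1): push. Stack: [s1 s2 s1 s2^-1]
Gen 7 (s2): cancels prior s2^-1. Stack: [s1 s2 s1]
Gen 8 (s1^-1): cancels prior s1. Stack: [s1 s2]
Reduced word: s1 s2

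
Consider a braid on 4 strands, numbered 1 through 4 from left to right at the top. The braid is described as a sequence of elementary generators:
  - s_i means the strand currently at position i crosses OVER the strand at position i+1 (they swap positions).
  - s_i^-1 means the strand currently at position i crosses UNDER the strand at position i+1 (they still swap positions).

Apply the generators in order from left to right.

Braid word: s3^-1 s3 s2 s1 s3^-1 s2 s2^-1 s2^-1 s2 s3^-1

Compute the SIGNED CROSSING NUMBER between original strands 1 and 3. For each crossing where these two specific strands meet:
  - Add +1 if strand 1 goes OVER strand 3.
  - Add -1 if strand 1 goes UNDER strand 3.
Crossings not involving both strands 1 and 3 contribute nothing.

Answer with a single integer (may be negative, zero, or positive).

Gen 1: crossing 3x4. Both 1&3? no. Sum: 0
Gen 2: crossing 4x3. Both 1&3? no. Sum: 0
Gen 3: crossing 2x3. Both 1&3? no. Sum: 0
Gen 4: 1 over 3. Both 1&3? yes. Contrib: +1. Sum: 1
Gen 5: crossing 2x4. Both 1&3? no. Sum: 1
Gen 6: crossing 1x4. Both 1&3? no. Sum: 1
Gen 7: crossing 4x1. Both 1&3? no. Sum: 1
Gen 8: crossing 1x4. Both 1&3? no. Sum: 1
Gen 9: crossing 4x1. Both 1&3? no. Sum: 1
Gen 10: crossing 4x2. Both 1&3? no. Sum: 1

Answer: 1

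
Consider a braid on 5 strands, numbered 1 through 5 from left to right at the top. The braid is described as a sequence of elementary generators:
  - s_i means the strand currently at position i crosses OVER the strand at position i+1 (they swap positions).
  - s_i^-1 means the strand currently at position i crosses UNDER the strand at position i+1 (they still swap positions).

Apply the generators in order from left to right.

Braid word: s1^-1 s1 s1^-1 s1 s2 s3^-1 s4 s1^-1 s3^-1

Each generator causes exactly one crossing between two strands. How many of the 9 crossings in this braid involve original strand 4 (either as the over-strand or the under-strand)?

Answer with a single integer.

Gen 1: crossing 1x2. Involves strand 4? no. Count so far: 0
Gen 2: crossing 2x1. Involves strand 4? no. Count so far: 0
Gen 3: crossing 1x2. Involves strand 4? no. Count so far: 0
Gen 4: crossing 2x1. Involves strand 4? no. Count so far: 0
Gen 5: crossing 2x3. Involves strand 4? no. Count so far: 0
Gen 6: crossing 2x4. Involves strand 4? yes. Count so far: 1
Gen 7: crossing 2x5. Involves strand 4? no. Count so far: 1
Gen 8: crossing 1x3. Involves strand 4? no. Count so far: 1
Gen 9: crossing 4x5. Involves strand 4? yes. Count so far: 2

Answer: 2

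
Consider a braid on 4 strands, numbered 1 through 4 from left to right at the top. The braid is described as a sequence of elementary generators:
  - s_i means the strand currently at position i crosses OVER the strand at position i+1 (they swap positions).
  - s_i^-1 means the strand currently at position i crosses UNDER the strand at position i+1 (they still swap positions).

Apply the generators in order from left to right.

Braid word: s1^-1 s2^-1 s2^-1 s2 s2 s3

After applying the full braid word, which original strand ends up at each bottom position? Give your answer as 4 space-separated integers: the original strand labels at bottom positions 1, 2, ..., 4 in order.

Gen 1 (s1^-1): strand 1 crosses under strand 2. Perm now: [2 1 3 4]
Gen 2 (s2^-1): strand 1 crosses under strand 3. Perm now: [2 3 1 4]
Gen 3 (s2^-1): strand 3 crosses under strand 1. Perm now: [2 1 3 4]
Gen 4 (s2): strand 1 crosses over strand 3. Perm now: [2 3 1 4]
Gen 5 (s2): strand 3 crosses over strand 1. Perm now: [2 1 3 4]
Gen 6 (s3): strand 3 crosses over strand 4. Perm now: [2 1 4 3]

Answer: 2 1 4 3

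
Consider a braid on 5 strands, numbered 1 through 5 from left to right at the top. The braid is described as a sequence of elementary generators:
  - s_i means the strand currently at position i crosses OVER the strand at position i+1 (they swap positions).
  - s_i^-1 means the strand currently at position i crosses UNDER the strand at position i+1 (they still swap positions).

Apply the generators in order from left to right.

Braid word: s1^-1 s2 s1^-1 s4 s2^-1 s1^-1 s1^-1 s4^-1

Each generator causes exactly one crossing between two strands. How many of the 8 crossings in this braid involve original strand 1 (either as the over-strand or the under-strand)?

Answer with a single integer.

Gen 1: crossing 1x2. Involves strand 1? yes. Count so far: 1
Gen 2: crossing 1x3. Involves strand 1? yes. Count so far: 2
Gen 3: crossing 2x3. Involves strand 1? no. Count so far: 2
Gen 4: crossing 4x5. Involves strand 1? no. Count so far: 2
Gen 5: crossing 2x1. Involves strand 1? yes. Count so far: 3
Gen 6: crossing 3x1. Involves strand 1? yes. Count so far: 4
Gen 7: crossing 1x3. Involves strand 1? yes. Count so far: 5
Gen 8: crossing 5x4. Involves strand 1? no. Count so far: 5

Answer: 5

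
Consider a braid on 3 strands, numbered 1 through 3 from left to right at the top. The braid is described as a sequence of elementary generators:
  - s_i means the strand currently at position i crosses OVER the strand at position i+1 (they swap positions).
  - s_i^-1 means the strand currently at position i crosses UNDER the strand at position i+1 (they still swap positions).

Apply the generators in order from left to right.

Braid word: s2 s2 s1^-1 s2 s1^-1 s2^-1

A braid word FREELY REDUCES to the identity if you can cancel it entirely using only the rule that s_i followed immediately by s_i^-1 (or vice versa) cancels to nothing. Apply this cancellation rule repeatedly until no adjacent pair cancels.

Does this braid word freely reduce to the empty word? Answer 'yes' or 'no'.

Gen 1 (s2): push. Stack: [s2]
Gen 2 (s2): push. Stack: [s2 s2]
Gen 3 (s1^-1): push. Stack: [s2 s2 s1^-1]
Gen 4 (s2): push. Stack: [s2 s2 s1^-1 s2]
Gen 5 (s1^-1): push. Stack: [s2 s2 s1^-1 s2 s1^-1]
Gen 6 (s2^-1): push. Stack: [s2 s2 s1^-1 s2 s1^-1 s2^-1]
Reduced word: s2 s2 s1^-1 s2 s1^-1 s2^-1

Answer: no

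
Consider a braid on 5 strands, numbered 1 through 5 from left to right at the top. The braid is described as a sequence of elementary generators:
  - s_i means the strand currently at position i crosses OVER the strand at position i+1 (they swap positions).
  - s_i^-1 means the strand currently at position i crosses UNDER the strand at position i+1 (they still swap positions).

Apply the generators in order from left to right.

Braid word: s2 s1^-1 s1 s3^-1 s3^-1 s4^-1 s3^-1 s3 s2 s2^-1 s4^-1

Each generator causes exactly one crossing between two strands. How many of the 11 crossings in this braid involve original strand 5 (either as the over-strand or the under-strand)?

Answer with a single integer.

Gen 1: crossing 2x3. Involves strand 5? no. Count so far: 0
Gen 2: crossing 1x3. Involves strand 5? no. Count so far: 0
Gen 3: crossing 3x1. Involves strand 5? no. Count so far: 0
Gen 4: crossing 2x4. Involves strand 5? no. Count so far: 0
Gen 5: crossing 4x2. Involves strand 5? no. Count so far: 0
Gen 6: crossing 4x5. Involves strand 5? yes. Count so far: 1
Gen 7: crossing 2x5. Involves strand 5? yes. Count so far: 2
Gen 8: crossing 5x2. Involves strand 5? yes. Count so far: 3
Gen 9: crossing 3x2. Involves strand 5? no. Count so far: 3
Gen 10: crossing 2x3. Involves strand 5? no. Count so far: 3
Gen 11: crossing 5x4. Involves strand 5? yes. Count so far: 4

Answer: 4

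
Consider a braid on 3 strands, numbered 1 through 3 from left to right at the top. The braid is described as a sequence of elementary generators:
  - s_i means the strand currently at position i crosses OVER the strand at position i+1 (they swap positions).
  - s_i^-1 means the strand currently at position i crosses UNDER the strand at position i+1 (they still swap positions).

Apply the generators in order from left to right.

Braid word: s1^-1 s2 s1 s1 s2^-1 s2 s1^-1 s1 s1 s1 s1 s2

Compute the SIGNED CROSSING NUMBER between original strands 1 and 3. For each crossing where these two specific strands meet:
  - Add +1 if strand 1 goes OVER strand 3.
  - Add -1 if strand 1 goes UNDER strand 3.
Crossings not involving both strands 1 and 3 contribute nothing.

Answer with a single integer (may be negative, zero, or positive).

Gen 1: crossing 1x2. Both 1&3? no. Sum: 0
Gen 2: 1 over 3. Both 1&3? yes. Contrib: +1. Sum: 1
Gen 3: crossing 2x3. Both 1&3? no. Sum: 1
Gen 4: crossing 3x2. Both 1&3? no. Sum: 1
Gen 5: 3 under 1. Both 1&3? yes. Contrib: +1. Sum: 2
Gen 6: 1 over 3. Both 1&3? yes. Contrib: +1. Sum: 3
Gen 7: crossing 2x3. Both 1&3? no. Sum: 3
Gen 8: crossing 3x2. Both 1&3? no. Sum: 3
Gen 9: crossing 2x3. Both 1&3? no. Sum: 3
Gen 10: crossing 3x2. Both 1&3? no. Sum: 3
Gen 11: crossing 2x3. Both 1&3? no. Sum: 3
Gen 12: crossing 2x1. Both 1&3? no. Sum: 3

Answer: 3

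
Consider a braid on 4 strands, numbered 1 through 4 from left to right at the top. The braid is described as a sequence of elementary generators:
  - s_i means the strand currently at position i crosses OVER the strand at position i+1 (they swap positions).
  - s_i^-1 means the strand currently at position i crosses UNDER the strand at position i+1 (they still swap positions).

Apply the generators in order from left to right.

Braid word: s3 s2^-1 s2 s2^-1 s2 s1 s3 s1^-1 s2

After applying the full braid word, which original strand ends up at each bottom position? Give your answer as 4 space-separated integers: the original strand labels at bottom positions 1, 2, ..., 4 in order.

Gen 1 (s3): strand 3 crosses over strand 4. Perm now: [1 2 4 3]
Gen 2 (s2^-1): strand 2 crosses under strand 4. Perm now: [1 4 2 3]
Gen 3 (s2): strand 4 crosses over strand 2. Perm now: [1 2 4 3]
Gen 4 (s2^-1): strand 2 crosses under strand 4. Perm now: [1 4 2 3]
Gen 5 (s2): strand 4 crosses over strand 2. Perm now: [1 2 4 3]
Gen 6 (s1): strand 1 crosses over strand 2. Perm now: [2 1 4 3]
Gen 7 (s3): strand 4 crosses over strand 3. Perm now: [2 1 3 4]
Gen 8 (s1^-1): strand 2 crosses under strand 1. Perm now: [1 2 3 4]
Gen 9 (s2): strand 2 crosses over strand 3. Perm now: [1 3 2 4]

Answer: 1 3 2 4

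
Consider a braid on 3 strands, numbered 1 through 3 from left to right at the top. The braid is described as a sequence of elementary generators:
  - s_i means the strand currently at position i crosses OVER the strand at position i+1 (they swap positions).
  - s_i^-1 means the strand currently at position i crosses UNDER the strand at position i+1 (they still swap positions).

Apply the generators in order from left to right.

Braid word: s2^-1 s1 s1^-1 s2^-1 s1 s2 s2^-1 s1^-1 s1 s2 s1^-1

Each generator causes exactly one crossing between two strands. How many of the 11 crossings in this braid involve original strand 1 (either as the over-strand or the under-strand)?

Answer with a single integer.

Answer: 8

Derivation:
Gen 1: crossing 2x3. Involves strand 1? no. Count so far: 0
Gen 2: crossing 1x3. Involves strand 1? yes. Count so far: 1
Gen 3: crossing 3x1. Involves strand 1? yes. Count so far: 2
Gen 4: crossing 3x2. Involves strand 1? no. Count so far: 2
Gen 5: crossing 1x2. Involves strand 1? yes. Count so far: 3
Gen 6: crossing 1x3. Involves strand 1? yes. Count so far: 4
Gen 7: crossing 3x1. Involves strand 1? yes. Count so far: 5
Gen 8: crossing 2x1. Involves strand 1? yes. Count so far: 6
Gen 9: crossing 1x2. Involves strand 1? yes. Count so far: 7
Gen 10: crossing 1x3. Involves strand 1? yes. Count so far: 8
Gen 11: crossing 2x3. Involves strand 1? no. Count so far: 8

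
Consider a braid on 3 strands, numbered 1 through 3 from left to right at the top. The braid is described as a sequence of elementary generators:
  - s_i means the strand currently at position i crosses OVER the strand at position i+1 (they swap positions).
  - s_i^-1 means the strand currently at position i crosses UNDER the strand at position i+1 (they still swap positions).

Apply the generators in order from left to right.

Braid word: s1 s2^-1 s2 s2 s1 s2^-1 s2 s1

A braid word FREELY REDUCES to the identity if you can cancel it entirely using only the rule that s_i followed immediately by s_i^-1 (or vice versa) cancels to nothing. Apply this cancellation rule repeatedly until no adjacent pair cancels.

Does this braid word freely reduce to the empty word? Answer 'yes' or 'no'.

Gen 1 (s1): push. Stack: [s1]
Gen 2 (s2^-1): push. Stack: [s1 s2^-1]
Gen 3 (s2): cancels prior s2^-1. Stack: [s1]
Gen 4 (s2): push. Stack: [s1 s2]
Gen 5 (s1): push. Stack: [s1 s2 s1]
Gen 6 (s2^-1): push. Stack: [s1 s2 s1 s2^-1]
Gen 7 (s2): cancels prior s2^-1. Stack: [s1 s2 s1]
Gen 8 (s1): push. Stack: [s1 s2 s1 s1]
Reduced word: s1 s2 s1 s1

Answer: no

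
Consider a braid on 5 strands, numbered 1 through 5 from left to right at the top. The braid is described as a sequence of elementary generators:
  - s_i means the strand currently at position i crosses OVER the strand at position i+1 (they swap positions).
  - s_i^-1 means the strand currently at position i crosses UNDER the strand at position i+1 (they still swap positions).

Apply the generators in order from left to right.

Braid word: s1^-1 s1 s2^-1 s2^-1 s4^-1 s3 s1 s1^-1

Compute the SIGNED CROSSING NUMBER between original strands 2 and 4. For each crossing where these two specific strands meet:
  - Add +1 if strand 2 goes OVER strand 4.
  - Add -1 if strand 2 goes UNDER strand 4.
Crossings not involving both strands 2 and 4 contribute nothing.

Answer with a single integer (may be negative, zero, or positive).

Answer: 0

Derivation:
Gen 1: crossing 1x2. Both 2&4? no. Sum: 0
Gen 2: crossing 2x1. Both 2&4? no. Sum: 0
Gen 3: crossing 2x3. Both 2&4? no. Sum: 0
Gen 4: crossing 3x2. Both 2&4? no. Sum: 0
Gen 5: crossing 4x5. Both 2&4? no. Sum: 0
Gen 6: crossing 3x5. Both 2&4? no. Sum: 0
Gen 7: crossing 1x2. Both 2&4? no. Sum: 0
Gen 8: crossing 2x1. Both 2&4? no. Sum: 0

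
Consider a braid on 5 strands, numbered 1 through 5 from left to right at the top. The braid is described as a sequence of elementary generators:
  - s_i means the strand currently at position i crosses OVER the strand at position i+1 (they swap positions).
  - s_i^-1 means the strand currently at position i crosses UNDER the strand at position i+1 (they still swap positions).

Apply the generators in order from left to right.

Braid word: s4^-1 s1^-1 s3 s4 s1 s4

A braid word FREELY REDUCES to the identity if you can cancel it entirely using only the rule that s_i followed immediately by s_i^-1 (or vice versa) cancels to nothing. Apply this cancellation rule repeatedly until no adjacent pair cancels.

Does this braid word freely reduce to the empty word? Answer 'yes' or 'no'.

Gen 1 (s4^-1): push. Stack: [s4^-1]
Gen 2 (s1^-1): push. Stack: [s4^-1 s1^-1]
Gen 3 (s3): push. Stack: [s4^-1 s1^-1 s3]
Gen 4 (s4): push. Stack: [s4^-1 s1^-1 s3 s4]
Gen 5 (s1): push. Stack: [s4^-1 s1^-1 s3 s4 s1]
Gen 6 (s4): push. Stack: [s4^-1 s1^-1 s3 s4 s1 s4]
Reduced word: s4^-1 s1^-1 s3 s4 s1 s4

Answer: no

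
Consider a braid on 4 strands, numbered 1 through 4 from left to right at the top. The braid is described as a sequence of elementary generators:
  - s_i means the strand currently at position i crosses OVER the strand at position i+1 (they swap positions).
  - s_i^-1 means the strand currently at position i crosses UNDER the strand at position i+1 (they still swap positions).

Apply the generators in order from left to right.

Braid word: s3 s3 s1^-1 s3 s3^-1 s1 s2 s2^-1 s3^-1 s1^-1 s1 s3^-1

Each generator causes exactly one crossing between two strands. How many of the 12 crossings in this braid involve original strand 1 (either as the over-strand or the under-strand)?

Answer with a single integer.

Answer: 4

Derivation:
Gen 1: crossing 3x4. Involves strand 1? no. Count so far: 0
Gen 2: crossing 4x3. Involves strand 1? no. Count so far: 0
Gen 3: crossing 1x2. Involves strand 1? yes. Count so far: 1
Gen 4: crossing 3x4. Involves strand 1? no. Count so far: 1
Gen 5: crossing 4x3. Involves strand 1? no. Count so far: 1
Gen 6: crossing 2x1. Involves strand 1? yes. Count so far: 2
Gen 7: crossing 2x3. Involves strand 1? no. Count so far: 2
Gen 8: crossing 3x2. Involves strand 1? no. Count so far: 2
Gen 9: crossing 3x4. Involves strand 1? no. Count so far: 2
Gen 10: crossing 1x2. Involves strand 1? yes. Count so far: 3
Gen 11: crossing 2x1. Involves strand 1? yes. Count so far: 4
Gen 12: crossing 4x3. Involves strand 1? no. Count so far: 4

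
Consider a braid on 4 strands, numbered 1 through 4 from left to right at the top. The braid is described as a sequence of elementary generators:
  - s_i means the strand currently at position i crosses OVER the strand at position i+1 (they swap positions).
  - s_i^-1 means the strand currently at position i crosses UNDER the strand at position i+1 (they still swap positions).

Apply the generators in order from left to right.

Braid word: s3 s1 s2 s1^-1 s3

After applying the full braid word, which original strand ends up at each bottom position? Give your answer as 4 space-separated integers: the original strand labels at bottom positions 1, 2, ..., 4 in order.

Gen 1 (s3): strand 3 crosses over strand 4. Perm now: [1 2 4 3]
Gen 2 (s1): strand 1 crosses over strand 2. Perm now: [2 1 4 3]
Gen 3 (s2): strand 1 crosses over strand 4. Perm now: [2 4 1 3]
Gen 4 (s1^-1): strand 2 crosses under strand 4. Perm now: [4 2 1 3]
Gen 5 (s3): strand 1 crosses over strand 3. Perm now: [4 2 3 1]

Answer: 4 2 3 1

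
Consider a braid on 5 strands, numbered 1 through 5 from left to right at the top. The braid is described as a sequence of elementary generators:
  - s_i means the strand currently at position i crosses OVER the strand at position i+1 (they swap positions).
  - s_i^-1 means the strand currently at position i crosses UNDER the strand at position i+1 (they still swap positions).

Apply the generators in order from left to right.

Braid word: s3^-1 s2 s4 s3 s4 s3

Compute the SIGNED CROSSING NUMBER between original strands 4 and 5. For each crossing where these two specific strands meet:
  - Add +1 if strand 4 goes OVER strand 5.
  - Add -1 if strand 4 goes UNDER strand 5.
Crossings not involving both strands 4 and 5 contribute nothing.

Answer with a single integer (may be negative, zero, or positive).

Answer: 0

Derivation:
Gen 1: crossing 3x4. Both 4&5? no. Sum: 0
Gen 2: crossing 2x4. Both 4&5? no. Sum: 0
Gen 3: crossing 3x5. Both 4&5? no. Sum: 0
Gen 4: crossing 2x5. Both 4&5? no. Sum: 0
Gen 5: crossing 2x3. Both 4&5? no. Sum: 0
Gen 6: crossing 5x3. Both 4&5? no. Sum: 0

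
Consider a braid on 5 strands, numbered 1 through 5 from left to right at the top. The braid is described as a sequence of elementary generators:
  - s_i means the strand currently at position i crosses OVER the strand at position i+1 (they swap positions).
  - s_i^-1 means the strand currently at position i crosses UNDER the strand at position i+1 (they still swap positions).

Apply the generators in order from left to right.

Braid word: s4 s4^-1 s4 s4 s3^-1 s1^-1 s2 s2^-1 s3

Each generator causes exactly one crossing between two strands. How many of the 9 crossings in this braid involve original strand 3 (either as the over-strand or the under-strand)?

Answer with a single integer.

Gen 1: crossing 4x5. Involves strand 3? no. Count so far: 0
Gen 2: crossing 5x4. Involves strand 3? no. Count so far: 0
Gen 3: crossing 4x5. Involves strand 3? no. Count so far: 0
Gen 4: crossing 5x4. Involves strand 3? no. Count so far: 0
Gen 5: crossing 3x4. Involves strand 3? yes. Count so far: 1
Gen 6: crossing 1x2. Involves strand 3? no. Count so far: 1
Gen 7: crossing 1x4. Involves strand 3? no. Count so far: 1
Gen 8: crossing 4x1. Involves strand 3? no. Count so far: 1
Gen 9: crossing 4x3. Involves strand 3? yes. Count so far: 2

Answer: 2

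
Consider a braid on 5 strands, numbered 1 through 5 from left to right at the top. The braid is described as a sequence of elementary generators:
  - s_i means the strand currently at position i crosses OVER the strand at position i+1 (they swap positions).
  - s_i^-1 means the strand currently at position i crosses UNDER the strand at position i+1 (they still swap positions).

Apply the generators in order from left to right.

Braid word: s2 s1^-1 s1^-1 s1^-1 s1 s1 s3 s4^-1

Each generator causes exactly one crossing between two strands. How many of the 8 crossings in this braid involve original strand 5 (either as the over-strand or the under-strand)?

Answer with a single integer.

Answer: 1

Derivation:
Gen 1: crossing 2x3. Involves strand 5? no. Count so far: 0
Gen 2: crossing 1x3. Involves strand 5? no. Count so far: 0
Gen 3: crossing 3x1. Involves strand 5? no. Count so far: 0
Gen 4: crossing 1x3. Involves strand 5? no. Count so far: 0
Gen 5: crossing 3x1. Involves strand 5? no. Count so far: 0
Gen 6: crossing 1x3. Involves strand 5? no. Count so far: 0
Gen 7: crossing 2x4. Involves strand 5? no. Count so far: 0
Gen 8: crossing 2x5. Involves strand 5? yes. Count so far: 1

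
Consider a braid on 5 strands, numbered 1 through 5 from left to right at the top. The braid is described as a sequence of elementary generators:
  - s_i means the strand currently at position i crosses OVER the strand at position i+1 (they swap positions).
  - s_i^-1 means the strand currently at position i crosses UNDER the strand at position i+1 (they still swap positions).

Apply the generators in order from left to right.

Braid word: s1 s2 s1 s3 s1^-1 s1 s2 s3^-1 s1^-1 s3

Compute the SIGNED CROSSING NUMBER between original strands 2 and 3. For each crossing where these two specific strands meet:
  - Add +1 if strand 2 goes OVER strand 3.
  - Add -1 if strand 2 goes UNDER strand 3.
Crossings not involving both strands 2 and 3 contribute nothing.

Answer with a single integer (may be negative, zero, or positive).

Answer: 3

Derivation:
Gen 1: crossing 1x2. Both 2&3? no. Sum: 0
Gen 2: crossing 1x3. Both 2&3? no. Sum: 0
Gen 3: 2 over 3. Both 2&3? yes. Contrib: +1. Sum: 1
Gen 4: crossing 1x4. Both 2&3? no. Sum: 1
Gen 5: 3 under 2. Both 2&3? yes. Contrib: +1. Sum: 2
Gen 6: 2 over 3. Both 2&3? yes. Contrib: +1. Sum: 3
Gen 7: crossing 2x4. Both 2&3? no. Sum: 3
Gen 8: crossing 2x1. Both 2&3? no. Sum: 3
Gen 9: crossing 3x4. Both 2&3? no. Sum: 3
Gen 10: crossing 1x2. Both 2&3? no. Sum: 3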